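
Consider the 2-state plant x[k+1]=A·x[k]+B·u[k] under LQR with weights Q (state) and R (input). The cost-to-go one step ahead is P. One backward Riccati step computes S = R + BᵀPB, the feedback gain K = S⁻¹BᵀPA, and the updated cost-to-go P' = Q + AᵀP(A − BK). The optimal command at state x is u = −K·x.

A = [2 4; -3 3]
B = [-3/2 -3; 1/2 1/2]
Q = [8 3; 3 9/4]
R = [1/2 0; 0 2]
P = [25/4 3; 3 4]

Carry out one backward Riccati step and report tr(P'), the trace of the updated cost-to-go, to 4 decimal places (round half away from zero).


BᵀP = [-7.8750 -2.5000; -17.2500 -7.0000]
S = R + BᵀPB = [1/2 0; 0 2] + [10.5625 22.3750; 22.3750 48.2500] = [11.0625 22.3750; 22.3750 50.2500]
BᵀPA = [-8.2500 -39.0000; -13.5000 -90.0000]
K = S⁻¹·BᵀPA = [-2.0362 0.9774; 0.6380 -2.2262]
A−BK = [0.8597 -1.2127; -2.3009 3.6244]
AᵀP(A−BK) = [16.8145 -25.9910; -25.9910 45.7557]
P' = Q + AᵀP(A−BK) = [24.8145 -22.9910; -22.9910 48.0057]
tr(P') = 72.8201

72.8201


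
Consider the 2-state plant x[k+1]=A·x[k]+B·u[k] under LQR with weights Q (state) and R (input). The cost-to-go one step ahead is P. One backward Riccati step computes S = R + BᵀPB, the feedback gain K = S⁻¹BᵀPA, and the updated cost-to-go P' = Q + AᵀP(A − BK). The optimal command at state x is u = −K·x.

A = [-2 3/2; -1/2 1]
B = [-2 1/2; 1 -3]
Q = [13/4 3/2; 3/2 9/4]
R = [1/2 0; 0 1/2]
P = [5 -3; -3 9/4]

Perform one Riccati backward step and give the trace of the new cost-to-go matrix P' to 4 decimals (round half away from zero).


BᵀP = [-13.0000 8.2500; 11.5000 -8.2500]
S = R + BᵀPB = [1/2 0; 0 1/2] + [34.2500 -31.2500; -31.2500 30.5000] = [34.7500 -31.2500; -31.2500 31.0000]
BᵀPA = [21.8750 -11.2500; -18.8750 9.0000]
K = S⁻¹·BᵀPA = [0.8768 -0.6704; 0.2750 -0.3855]
A−BK = [-0.3839 0.3520; -0.5518 0.5140]
AᵀP(A−BK) = [0.5732 -0.4860; -0.4860 0.4274]
P' = Q + AᵀP(A−BK) = [3.8232 1.0140; 1.0140 2.6774]
tr(P') = 6.5005

6.5005


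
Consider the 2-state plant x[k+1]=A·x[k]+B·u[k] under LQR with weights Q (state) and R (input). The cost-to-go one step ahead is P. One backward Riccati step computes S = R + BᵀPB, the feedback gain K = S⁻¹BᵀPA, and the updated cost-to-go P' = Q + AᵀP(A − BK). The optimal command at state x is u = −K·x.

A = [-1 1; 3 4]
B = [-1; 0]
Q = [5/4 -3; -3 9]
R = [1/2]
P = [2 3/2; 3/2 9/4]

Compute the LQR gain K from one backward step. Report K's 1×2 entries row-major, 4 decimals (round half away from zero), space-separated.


-1.0000 -3.2000

BᵀP = [-2.0000 -1.5000]
S = R + BᵀPB = [1/2] + [2.0000] = [2.5000]
BᵀPA = [-2.5000 -8.0000]
K = S⁻¹·BᵀPA = [-1.0000 -3.2000]
A−BK = [-2.0000 -2.2000; 3.0000 4.0000]
AᵀP(A−BK) = [10.7500 15.5000; 15.5000 24.4000]
P' = Q + AᵀP(A−BK) = [12.0000 12.5000; 12.5000 33.4000]
tr(P') = 45.4000


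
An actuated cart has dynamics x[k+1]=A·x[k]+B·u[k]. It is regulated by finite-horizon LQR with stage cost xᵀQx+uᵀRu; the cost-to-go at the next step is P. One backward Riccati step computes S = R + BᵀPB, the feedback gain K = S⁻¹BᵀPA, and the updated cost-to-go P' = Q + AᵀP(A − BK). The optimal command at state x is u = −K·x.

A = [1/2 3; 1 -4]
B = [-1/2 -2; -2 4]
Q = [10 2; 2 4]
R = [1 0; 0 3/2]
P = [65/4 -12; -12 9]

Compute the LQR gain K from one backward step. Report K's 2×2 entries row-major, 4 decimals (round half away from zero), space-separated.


BᵀP = [15.8750 -12.0000; -80.5000 60.0000]
S = R + BᵀPB = [1 0; 0 3/2] + [16.0625 -79.7500; -79.7500 401.0000] = [17.0625 -79.7500; -79.7500 402.5000]
BᵀPA = [-4.0625 95.6250; 19.7500 -481.5000]
K = S⁻¹·BᵀPA = [-0.1184 0.1762; 0.0256 -1.1614]
A−BK = [0.4920 0.7654; 0.6608 0.9978]
AᵀP(A−BK) = [0.0757 0.0277; 0.0277 2.2053]
P' = Q + AᵀP(A−BK) = [10.0757 2.0277; 2.0277 6.2053]
tr(P') = 16.2810

-0.1184 0.1762 0.0256 -1.1614


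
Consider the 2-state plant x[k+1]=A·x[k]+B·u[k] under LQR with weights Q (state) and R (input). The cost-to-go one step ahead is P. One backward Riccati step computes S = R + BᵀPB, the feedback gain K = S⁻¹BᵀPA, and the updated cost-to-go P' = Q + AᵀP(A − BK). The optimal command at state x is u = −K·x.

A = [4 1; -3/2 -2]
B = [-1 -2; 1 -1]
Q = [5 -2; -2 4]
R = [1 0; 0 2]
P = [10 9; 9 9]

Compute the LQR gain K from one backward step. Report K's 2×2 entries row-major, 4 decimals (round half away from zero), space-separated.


BᵀP = [-1.0000 0.0000; -29.0000 -27.0000]
S = R + BᵀPB = [1 0; 0 2] + [1.0000 2.0000; 2.0000 85.0000] = [2.0000 2.0000; 2.0000 87.0000]
BᵀPA = [-4.0000 -1.0000; -75.5000 25.0000]
K = S⁻¹·BᵀPA = [-1.1588 -0.8059; -0.8412 0.3059]
A−BK = [1.1588 0.8059; -1.1824 -0.8882]
AᵀP(A−BK) = [4.1059 1.3706; 1.3706 1.5471]
P' = Q + AᵀP(A−BK) = [9.1059 -0.6294; -0.6294 5.5471]
tr(P') = 14.6529

-1.1588 -0.8059 -0.8412 0.3059


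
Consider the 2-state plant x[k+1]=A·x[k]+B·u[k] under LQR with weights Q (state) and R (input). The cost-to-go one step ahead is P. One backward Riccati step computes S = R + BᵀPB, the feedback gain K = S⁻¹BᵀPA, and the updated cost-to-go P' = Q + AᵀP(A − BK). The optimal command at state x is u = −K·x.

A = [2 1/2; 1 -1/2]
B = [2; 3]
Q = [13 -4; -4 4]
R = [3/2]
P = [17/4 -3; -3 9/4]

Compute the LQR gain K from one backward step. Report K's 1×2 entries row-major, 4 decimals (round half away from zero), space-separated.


BᵀP = [-0.5000 0.7500]
S = R + BᵀPB = [3/2] + [1.2500] = [2.7500]
BᵀPA = [-0.2500 -0.6250]
K = S⁻¹·BᵀPA = [-0.0909 -0.2273]
A−BK = [2.1818 0.9545; 1.2727 0.1818]
AᵀP(A−BK) = [7.2273 4.5682; 4.5682 2.9830]
P' = Q + AᵀP(A−BK) = [20.2273 0.5682; 0.5682 6.9830]
tr(P') = 27.2102

-0.0909 -0.2273


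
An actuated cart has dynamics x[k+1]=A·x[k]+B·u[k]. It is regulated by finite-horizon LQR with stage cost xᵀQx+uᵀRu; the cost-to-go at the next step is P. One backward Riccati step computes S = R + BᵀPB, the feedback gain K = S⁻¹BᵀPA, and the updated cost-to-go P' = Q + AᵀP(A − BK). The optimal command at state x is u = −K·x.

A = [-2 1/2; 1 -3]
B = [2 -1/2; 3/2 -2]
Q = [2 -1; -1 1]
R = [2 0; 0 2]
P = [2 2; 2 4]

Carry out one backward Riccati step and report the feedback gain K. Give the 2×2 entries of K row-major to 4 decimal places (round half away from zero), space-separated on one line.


-0.4578 -0.1411 -0.4337 0.9415

BᵀP = [7.0000 10.0000; -5.0000 -9.0000]
S = R + BᵀPB = [2 0; 0 2] + [29.0000 -23.5000; -23.5000 20.5000] = [31.0000 -23.5000; -23.5000 22.5000]
BᵀPA = [-4.0000 -26.5000; 1.0000 24.5000]
K = S⁻¹·BᵀPA = [-0.4578 -0.1411; -0.4337 0.9415]
A−BK = [-1.3012 1.2530; 0.8193 -0.9053]
AᵀP(A−BK) = [2.6024 -2.5060; -2.5060 3.6936]
P' = Q + AᵀP(A−BK) = [4.6024 -3.5060; -3.5060 4.6936]
tr(P') = 9.2960


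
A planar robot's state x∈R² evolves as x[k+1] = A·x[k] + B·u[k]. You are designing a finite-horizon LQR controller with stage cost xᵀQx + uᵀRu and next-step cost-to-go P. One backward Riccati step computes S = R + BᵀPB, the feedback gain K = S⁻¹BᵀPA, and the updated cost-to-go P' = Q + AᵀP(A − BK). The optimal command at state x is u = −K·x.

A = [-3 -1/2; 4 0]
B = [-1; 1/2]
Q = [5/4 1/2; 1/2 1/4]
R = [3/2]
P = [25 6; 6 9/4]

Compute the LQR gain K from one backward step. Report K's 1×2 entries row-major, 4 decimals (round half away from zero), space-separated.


BᵀP = [-22.0000 -4.8750]
S = R + BᵀPB = [3/2] + [19.5625] = [21.0625]
BᵀPA = [46.5000 11.0000]
K = S⁻¹·BᵀPA = [2.2077 0.5223]
A−BK = [-0.7923 0.0223; 2.8961 -0.2611]
AᵀP(A−BK) = [14.3412 1.2151; 1.2151 0.5052]
P' = Q + AᵀP(A−BK) = [15.5912 1.7151; 1.7151 0.7552]
tr(P') = 16.3464

2.2077 0.5223


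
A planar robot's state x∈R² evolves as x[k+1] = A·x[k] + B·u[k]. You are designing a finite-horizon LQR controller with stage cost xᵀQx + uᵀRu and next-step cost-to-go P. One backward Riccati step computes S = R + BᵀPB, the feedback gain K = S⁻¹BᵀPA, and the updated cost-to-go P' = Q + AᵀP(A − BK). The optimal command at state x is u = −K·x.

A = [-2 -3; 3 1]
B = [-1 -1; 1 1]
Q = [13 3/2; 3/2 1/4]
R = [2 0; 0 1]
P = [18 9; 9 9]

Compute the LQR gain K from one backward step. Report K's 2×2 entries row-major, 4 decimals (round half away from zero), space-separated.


0.6207 0.9310 1.2414 1.8621

BᵀP = [-9.0000 0.0000; -9.0000 0.0000]
S = R + BᵀPB = [2 0; 0 1] + [9.0000 9.0000; 9.0000 9.0000] = [11.0000 9.0000; 9.0000 10.0000]
BᵀPA = [18.0000 27.0000; 18.0000 27.0000]
K = S⁻¹·BᵀPA = [0.6207 0.9310; 1.2414 1.8621]
A−BK = [-0.1379 -0.2069; 1.1379 -1.7931]
AᵀP(A−BK) = [11.4828 -14.2759; -14.2759 41.5862]
P' = Q + AᵀP(A−BK) = [24.4828 -12.7759; -12.7759 41.8362]
tr(P') = 66.3190


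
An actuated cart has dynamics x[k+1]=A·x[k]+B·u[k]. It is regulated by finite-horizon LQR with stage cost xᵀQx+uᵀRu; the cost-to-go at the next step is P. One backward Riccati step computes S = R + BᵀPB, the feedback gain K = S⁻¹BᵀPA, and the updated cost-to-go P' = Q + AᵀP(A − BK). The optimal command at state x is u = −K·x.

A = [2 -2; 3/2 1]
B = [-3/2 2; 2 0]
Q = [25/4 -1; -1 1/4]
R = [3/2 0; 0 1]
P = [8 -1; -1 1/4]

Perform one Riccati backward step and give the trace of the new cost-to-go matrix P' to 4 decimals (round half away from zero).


8.2573

BᵀP = [-14.0000 2.0000; 16.0000 -2.0000]
S = R + BᵀPB = [3/2 0; 0 1] + [25.0000 -28.0000; -28.0000 32.0000] = [26.5000 -28.0000; -28.0000 33.0000]
BᵀPA = [-25.0000 30.0000; 29.0000 -34.0000]
K = S⁻¹·BᵀPA = [-0.1436 0.4199; 0.7569 -0.6740]
A−BK = [0.2707 -0.0221; 1.7873 0.1602]
AᵀP(A−BK) = [1.0211 -0.5808; -0.5808 0.7362]
P' = Q + AᵀP(A−BK) = [7.2711 -1.5808; -1.5808 0.9862]
tr(P') = 8.2573


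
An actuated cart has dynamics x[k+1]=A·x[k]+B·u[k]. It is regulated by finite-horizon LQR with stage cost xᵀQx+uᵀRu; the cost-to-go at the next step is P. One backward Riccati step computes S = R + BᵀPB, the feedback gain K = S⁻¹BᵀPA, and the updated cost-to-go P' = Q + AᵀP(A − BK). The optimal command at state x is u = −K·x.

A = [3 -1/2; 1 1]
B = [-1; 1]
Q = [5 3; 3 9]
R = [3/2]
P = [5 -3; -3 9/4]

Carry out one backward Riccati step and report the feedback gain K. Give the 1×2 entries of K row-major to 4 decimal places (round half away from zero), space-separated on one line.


-1.2712 0.6271

BᵀP = [-8.0000 5.2500]
S = R + BᵀPB = [3/2] + [13.2500] = [14.7500]
BᵀPA = [-18.7500 9.2500]
K = S⁻¹·BᵀPA = [-1.2712 0.6271]
A−BK = [1.7288 0.1271; 2.2712 0.3729]
AᵀP(A−BK) = [5.4153 -0.9915; -0.9915 0.6992]
P' = Q + AᵀP(A−BK) = [10.4153 2.0085; 2.0085 9.6992]
tr(P') = 20.1144


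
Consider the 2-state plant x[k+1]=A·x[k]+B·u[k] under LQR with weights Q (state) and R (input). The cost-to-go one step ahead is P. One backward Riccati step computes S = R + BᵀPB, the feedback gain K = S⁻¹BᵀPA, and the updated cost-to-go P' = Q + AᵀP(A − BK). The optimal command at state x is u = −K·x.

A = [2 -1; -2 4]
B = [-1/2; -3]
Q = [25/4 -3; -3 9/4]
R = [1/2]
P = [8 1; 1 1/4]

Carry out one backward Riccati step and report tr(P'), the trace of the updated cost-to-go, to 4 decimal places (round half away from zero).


19.9194

BᵀP = [-7.0000 -1.2500]
S = R + BᵀPB = [1/2] + [7.2500] = [7.7500]
BᵀPA = [-11.5000 2.0000]
K = S⁻¹·BᵀPA = [-1.4839 0.2581]
A−BK = [1.2581 -0.8710; -6.4516 4.7742]
AᵀP(A−BK) = [7.9355 -5.0323; -5.0323 3.4839]
P' = Q + AᵀP(A−BK) = [14.1855 -8.0323; -8.0323 5.7339]
tr(P') = 19.9194


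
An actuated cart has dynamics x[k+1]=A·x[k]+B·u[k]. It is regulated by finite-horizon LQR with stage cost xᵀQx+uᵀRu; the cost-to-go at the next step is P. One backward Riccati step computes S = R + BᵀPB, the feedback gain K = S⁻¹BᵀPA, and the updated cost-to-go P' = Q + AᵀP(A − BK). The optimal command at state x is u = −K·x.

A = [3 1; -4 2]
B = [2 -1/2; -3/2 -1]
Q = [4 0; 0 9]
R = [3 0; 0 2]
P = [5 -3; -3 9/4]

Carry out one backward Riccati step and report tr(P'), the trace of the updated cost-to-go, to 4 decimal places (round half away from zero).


24.6594

BᵀP = [14.5000 -9.3750; 0.5000 -0.7500]
S = R + BᵀPB = [3 0; 0 2] + [43.0625 2.1250; 2.1250 0.5000] = [46.0625 2.1250; 2.1250 2.5000]
BᵀPA = [81.0000 -4.2500; 4.5000 -1.0000]
K = S⁻¹·BᵀPA = [1.7438 -0.0768; 0.3178 -0.3347]
A−BK = [-0.3288 0.9863; -1.0665 1.5501]
AᵀP(A−BK) = [10.3206 -1.2710; -1.2710 1.3388]
P' = Q + AᵀP(A−BK) = [14.3206 -1.2710; -1.2710 10.3388]
tr(P') = 24.6594


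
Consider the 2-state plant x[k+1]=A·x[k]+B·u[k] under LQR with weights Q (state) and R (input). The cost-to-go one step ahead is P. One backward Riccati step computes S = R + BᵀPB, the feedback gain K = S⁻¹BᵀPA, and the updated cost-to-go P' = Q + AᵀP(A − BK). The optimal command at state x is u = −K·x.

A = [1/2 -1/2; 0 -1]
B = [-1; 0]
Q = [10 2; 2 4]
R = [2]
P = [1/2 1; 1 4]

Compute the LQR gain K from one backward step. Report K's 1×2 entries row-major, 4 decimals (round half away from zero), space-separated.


-0.1000 0.5000

BᵀP = [-0.5000 -1.0000]
S = R + BᵀPB = [2] + [0.5000] = [2.5000]
BᵀPA = [-0.2500 1.2500]
K = S⁻¹·BᵀPA = [-0.1000 0.5000]
A−BK = [0.4000 0.0000; 0.0000 -1.0000]
AᵀP(A−BK) = [0.1000 -0.5000; -0.5000 4.5000]
P' = Q + AᵀP(A−BK) = [10.1000 1.5000; 1.5000 8.5000]
tr(P') = 18.6000


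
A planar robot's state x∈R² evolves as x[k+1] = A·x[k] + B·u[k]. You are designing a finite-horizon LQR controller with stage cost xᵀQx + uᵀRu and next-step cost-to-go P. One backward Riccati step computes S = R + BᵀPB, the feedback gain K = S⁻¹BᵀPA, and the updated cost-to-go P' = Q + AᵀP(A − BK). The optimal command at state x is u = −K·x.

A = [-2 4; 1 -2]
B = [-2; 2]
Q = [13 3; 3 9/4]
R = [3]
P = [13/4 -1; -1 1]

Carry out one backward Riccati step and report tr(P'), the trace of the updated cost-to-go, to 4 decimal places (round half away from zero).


26.5000

BᵀP = [-8.5000 4.0000]
S = R + BᵀPB = [3] + [25.0000] = [28.0000]
BᵀPA = [21.0000 -42.0000]
K = S⁻¹·BᵀPA = [0.7500 -1.5000]
A−BK = [-0.5000 1.0000; -0.5000 1.0000]
AᵀP(A−BK) = [2.2500 -4.5000; -4.5000 9.0000]
P' = Q + AᵀP(A−BK) = [15.2500 -1.5000; -1.5000 11.2500]
tr(P') = 26.5000


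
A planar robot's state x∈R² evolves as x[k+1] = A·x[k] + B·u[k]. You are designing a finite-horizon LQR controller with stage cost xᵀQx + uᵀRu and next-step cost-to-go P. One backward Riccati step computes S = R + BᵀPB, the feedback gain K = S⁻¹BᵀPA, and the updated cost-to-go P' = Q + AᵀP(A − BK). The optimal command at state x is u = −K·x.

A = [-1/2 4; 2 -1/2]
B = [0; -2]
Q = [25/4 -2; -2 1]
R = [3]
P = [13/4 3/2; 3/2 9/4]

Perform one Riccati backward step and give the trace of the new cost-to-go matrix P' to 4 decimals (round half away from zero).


BᵀP = [-3.0000 -4.5000]
S = R + BᵀPB = [3] + [9.0000] = [12.0000]
BᵀPA = [-7.5000 -9.7500]
K = S⁻¹·BᵀPA = [-0.6250 -0.8125]
A−BK = [-0.5000 4.0000; 0.7500 -2.1250]
AᵀP(A−BK) = [2.1250 -2.4688; -2.4688 38.6406]
P' = Q + AᵀP(A−BK) = [8.3750 -4.4688; -4.4688 39.6406]
tr(P') = 48.0156

48.0156


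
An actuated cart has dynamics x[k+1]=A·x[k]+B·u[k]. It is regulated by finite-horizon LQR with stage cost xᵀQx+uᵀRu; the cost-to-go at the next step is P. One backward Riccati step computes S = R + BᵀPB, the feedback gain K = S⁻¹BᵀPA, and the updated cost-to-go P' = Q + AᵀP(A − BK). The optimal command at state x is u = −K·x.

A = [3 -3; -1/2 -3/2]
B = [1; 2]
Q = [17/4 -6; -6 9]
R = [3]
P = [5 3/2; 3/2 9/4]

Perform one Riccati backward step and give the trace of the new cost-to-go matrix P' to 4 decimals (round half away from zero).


51.3533

BᵀP = [8.0000 6.0000]
S = R + BᵀPB = [3] + [20.0000] = [23.0000]
BᵀPA = [21.0000 -33.0000]
K = S⁻¹·BᵀPA = [0.9130 -1.4348]
A−BK = [2.0870 -1.5652; -2.3261 1.3696]
AᵀP(A−BK) = [21.8886 -17.6821; -17.6821 16.2147]
P' = Q + AᵀP(A−BK) = [26.1386 -23.6821; -23.6821 25.2147]
tr(P') = 51.3533


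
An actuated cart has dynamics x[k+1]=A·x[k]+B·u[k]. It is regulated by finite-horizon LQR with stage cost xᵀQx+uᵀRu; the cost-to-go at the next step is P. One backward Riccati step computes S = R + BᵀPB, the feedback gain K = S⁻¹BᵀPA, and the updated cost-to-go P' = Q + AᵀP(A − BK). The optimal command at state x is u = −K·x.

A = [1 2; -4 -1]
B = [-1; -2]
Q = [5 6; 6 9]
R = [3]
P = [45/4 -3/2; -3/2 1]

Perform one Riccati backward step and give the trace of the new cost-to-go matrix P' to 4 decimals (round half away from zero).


81.1633

BᵀP = [-8.2500 -0.5000]
S = R + BᵀPB = [3] + [9.2500] = [12.2500]
BᵀPA = [-6.2500 -16.0000]
K = S⁻¹·BᵀPA = [-0.5102 -1.3061]
A−BK = [0.4898 0.6939; -5.0204 -3.6122]
AᵀP(A−BK) = [36.0612 31.8367; 31.8367 31.1020]
P' = Q + AᵀP(A−BK) = [41.0612 37.8367; 37.8367 40.1020]
tr(P') = 81.1633


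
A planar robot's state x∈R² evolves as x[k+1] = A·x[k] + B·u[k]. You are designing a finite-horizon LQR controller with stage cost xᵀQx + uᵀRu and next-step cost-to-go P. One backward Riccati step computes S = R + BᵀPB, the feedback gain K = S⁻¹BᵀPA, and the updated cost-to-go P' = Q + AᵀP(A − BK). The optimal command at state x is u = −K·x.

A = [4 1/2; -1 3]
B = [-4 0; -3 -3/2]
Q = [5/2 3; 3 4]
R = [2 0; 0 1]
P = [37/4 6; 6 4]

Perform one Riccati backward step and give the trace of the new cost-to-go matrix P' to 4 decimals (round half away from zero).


8.4792

BᵀP = [-55.0000 -36.0000; -9.0000 -6.0000]
S = R + BᵀPB = [2 0; 0 1] + [328.0000 54.0000; 54.0000 9.0000] = [330.0000 54.0000; 54.0000 10.0000]
BᵀPA = [-184.0000 -135.5000; -30.0000 -22.5000]
K = S⁻¹·BᵀPA = [-0.5729 -0.3646; 0.0938 -0.2813]
A−BK = [1.7083 -0.9583; -2.5781 1.4844]
AᵀP(A−BK) = [1.3958 -0.0208; -0.0208 0.5833]
P' = Q + AᵀP(A−BK) = [3.8958 2.9792; 2.9792 4.5833]
tr(P') = 8.4792


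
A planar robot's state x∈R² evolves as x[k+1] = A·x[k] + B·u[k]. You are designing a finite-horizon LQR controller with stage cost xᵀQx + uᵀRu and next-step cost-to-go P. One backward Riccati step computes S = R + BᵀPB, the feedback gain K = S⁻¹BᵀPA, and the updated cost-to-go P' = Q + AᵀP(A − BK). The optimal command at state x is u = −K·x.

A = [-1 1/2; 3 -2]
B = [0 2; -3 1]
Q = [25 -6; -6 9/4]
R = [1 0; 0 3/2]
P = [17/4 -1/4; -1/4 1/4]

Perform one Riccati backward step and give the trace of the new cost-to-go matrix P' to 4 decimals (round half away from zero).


29.0350

BᵀP = [0.7500 -0.7500; 8.2500 -0.2500]
S = R + BᵀPB = [1 0; 0 3/2] + [2.2500 0.7500; 0.7500 16.2500] = [3.2500 0.7500; 0.7500 17.7500]
BᵀPA = [-3.0000 1.8750; -9.0000 4.6250]
K = S⁻¹·BᵀPA = [-0.8140 0.5219; -0.4726 0.2385]
A−BK = [-0.0547 0.0230; 1.0306 -0.6729]
AᵀP(A−BK) = [1.3042 -0.7877; -0.7877 0.4809]
P' = Q + AᵀP(A−BK) = [26.3042 -6.7877; -6.7877 2.7309]
tr(P') = 29.0350


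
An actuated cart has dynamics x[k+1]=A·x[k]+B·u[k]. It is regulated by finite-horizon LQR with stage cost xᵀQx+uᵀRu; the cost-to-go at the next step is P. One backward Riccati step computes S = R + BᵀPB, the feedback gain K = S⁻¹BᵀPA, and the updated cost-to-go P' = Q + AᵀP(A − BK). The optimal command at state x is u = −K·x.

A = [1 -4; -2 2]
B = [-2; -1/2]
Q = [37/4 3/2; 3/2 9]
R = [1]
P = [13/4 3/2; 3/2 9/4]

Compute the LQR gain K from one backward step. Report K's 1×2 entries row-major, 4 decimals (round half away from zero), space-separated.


0.0569 1.1815

BᵀP = [-7.2500 -4.1250]
S = R + BᵀPB = [1] + [16.5625] = [17.5625]
BᵀPA = [1.0000 20.7500]
K = S⁻¹·BᵀPA = [0.0569 1.1815]
A−BK = [1.1139 -1.6370; -1.9715 2.5907]
AᵀP(A−BK) = [6.1931 -8.1815; -8.1815 12.4840]
P' = Q + AᵀP(A−BK) = [15.4431 -6.6815; -6.6815 21.4840]
tr(P') = 36.9270


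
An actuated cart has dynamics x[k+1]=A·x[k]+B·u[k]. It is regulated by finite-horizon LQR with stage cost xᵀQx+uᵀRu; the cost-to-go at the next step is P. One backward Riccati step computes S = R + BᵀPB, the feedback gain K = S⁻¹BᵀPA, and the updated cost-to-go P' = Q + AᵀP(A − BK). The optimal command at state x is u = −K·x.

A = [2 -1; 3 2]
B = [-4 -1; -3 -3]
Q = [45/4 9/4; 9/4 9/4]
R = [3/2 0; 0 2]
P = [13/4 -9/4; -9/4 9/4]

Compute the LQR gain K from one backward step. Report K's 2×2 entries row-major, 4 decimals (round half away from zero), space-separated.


BᵀP = [-6.2500 2.2500; 3.5000 -4.5000]
S = R + BᵀPB = [3/2 0; 0 2] + [18.2500 -0.5000; -0.5000 10.0000] = [19.7500 -0.5000; -0.5000 12.0000]
BᵀPA = [-5.7500 10.7500; -6.5000 -12.5000]
K = S⁻¹·BᵀPA = [-0.3052 0.5185; -0.5544 -1.0201]
A−BK = [0.2249 0.0539; 0.4213 0.4952]
AᵀP(A−BK) = [0.8918 1.1008; 1.1008 2.9256]
P' = Q + AᵀP(A−BK) = [12.1418 3.3508; 3.3508 5.1756]
tr(P') = 17.3173

-0.3052 0.5185 -0.5544 -1.0201


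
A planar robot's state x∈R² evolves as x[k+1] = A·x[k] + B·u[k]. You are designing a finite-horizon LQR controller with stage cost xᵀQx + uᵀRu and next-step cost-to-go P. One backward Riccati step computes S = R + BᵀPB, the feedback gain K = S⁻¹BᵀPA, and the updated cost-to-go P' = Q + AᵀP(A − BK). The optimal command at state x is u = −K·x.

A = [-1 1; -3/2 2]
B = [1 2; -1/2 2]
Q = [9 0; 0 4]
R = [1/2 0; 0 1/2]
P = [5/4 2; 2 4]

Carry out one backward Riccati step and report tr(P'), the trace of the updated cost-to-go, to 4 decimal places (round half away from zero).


BᵀP = [0.2500 0.0000; 6.5000 12.0000]
S = R + BᵀPB = [1/2 0; 0 1/2] + [0.2500 0.5000; 0.5000 37.0000] = [0.7500 0.5000; 0.5000 37.5000]
BᵀPA = [-0.2500 0.2500; -24.5000 30.5000]
K = S⁻¹·BᵀPA = [0.1031 -0.2108; -0.6547 0.8161]
A−BK = [0.2063 -0.4215; -0.1390 0.2623]
AᵀP(A−BK) = [0.2354 -0.3072; -0.3072 0.4103]
P' = Q + AᵀP(A−BK) = [9.2354 -0.3072; -0.3072 4.4103]
tr(P') = 13.6457

13.6457


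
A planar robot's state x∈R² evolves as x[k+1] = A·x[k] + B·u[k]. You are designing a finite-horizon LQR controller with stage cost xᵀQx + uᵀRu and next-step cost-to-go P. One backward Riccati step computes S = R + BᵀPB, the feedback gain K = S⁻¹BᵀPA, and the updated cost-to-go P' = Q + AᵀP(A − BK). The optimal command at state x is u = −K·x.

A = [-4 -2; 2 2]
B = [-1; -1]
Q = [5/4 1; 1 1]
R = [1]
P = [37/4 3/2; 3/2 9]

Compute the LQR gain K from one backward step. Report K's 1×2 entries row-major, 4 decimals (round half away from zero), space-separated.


0.9888 0.0225

BᵀP = [-10.7500 -10.5000]
S = R + BᵀPB = [1] + [21.2500] = [22.2500]
BᵀPA = [22.0000 0.5000]
K = S⁻¹·BᵀPA = [0.9888 0.0225]
A−BK = [-3.0112 -1.9775; 2.9888 2.0225]
AᵀP(A−BK) = [138.2472 91.5056; 91.5056 60.9888]
P' = Q + AᵀP(A−BK) = [139.4972 92.5056; 92.5056 61.9888]
tr(P') = 201.4860


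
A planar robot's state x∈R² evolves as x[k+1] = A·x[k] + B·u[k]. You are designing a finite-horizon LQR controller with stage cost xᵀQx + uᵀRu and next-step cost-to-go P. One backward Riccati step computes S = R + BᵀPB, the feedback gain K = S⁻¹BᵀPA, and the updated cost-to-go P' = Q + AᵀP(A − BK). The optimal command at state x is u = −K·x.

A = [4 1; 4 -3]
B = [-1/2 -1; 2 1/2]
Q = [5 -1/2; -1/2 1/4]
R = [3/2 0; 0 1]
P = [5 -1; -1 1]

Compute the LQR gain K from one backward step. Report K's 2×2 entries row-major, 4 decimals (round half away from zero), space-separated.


BᵀP = [-4.5000 2.5000; -5.5000 1.5000]
S = R + BᵀPB = [3/2 0; 0 1] + [7.2500 5.7500; 5.7500 6.2500] = [8.7500 5.7500; 5.7500 7.2500]
BᵀPA = [-8.0000 -12.0000; -16.0000 -10.0000]
K = S⁻¹·BᵀPA = [1.1193 -0.9712; -3.0947 -0.6091]
A−BK = [1.4650 -0.0947; 3.3086 -0.7531]
AᵀP(A−BK) = [23.4403 -1.5144; -1.5144 2.2551]
P' = Q + AᵀP(A−BK) = [28.4403 -2.0144; -2.0144 2.5051]
tr(P') = 30.9455

1.1193 -0.9712 -3.0947 -0.6091


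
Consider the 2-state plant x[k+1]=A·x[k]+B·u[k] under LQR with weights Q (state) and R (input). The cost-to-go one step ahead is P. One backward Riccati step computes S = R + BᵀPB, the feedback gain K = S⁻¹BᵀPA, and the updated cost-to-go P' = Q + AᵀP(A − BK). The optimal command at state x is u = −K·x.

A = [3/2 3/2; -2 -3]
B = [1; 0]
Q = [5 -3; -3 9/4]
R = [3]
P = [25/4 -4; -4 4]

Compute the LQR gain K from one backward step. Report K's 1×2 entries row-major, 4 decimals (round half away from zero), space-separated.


1.8784 2.3108

BᵀP = [6.2500 -4.0000]
S = R + BᵀPB = [3] + [6.2500] = [9.2500]
BᵀPA = [17.3750 21.3750]
K = S⁻¹·BᵀPA = [1.8784 2.3108]
A−BK = [-0.3784 -0.8108; -2.0000 -3.0000]
AᵀP(A−BK) = [21.4257 27.9122; 27.9122 36.6689]
P' = Q + AᵀP(A−BK) = [26.4257 24.9122; 24.9122 38.9189]
tr(P') = 65.3446


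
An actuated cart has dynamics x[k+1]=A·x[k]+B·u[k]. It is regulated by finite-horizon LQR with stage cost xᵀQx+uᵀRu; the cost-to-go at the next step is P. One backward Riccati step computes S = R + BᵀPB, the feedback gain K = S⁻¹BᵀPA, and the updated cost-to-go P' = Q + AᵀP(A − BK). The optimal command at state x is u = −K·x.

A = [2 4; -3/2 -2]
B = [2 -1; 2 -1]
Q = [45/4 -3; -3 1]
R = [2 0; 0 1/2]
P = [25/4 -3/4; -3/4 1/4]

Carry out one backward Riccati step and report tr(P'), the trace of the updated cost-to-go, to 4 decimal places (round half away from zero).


28.2530

BᵀP = [11.0000 -1.0000; -5.5000 0.5000]
S = R + BᵀPB = [2 0; 0 1/2] + [20.0000 -10.0000; -10.0000 5.0000] = [22.0000 -10.0000; -10.0000 5.5000]
BᵀPA = [23.5000 46.0000; -11.7500 -23.0000]
K = S⁻¹·BᵀPA = [0.5595 1.0952; -1.1190 -2.1905]
A−BK = [-0.2381 -0.3810; -3.7381 -6.3810]
AᵀP(A−BK) = [3.7649 6.7738; 6.7738 12.2381]
P' = Q + AᵀP(A−BK) = [15.0149 3.7738; 3.7738 13.2381]
tr(P') = 28.2530


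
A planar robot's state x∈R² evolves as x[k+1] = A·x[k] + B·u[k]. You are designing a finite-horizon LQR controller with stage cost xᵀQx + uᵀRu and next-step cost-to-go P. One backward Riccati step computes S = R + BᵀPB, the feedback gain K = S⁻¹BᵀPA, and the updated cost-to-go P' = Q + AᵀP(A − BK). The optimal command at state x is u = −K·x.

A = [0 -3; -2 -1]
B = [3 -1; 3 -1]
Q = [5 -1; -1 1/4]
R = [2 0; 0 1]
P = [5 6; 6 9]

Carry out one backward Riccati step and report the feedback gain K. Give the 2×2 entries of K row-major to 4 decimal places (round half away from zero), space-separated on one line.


BᵀP = [33.0000 45.0000; -11.0000 -15.0000]
S = R + BᵀPB = [2 0; 0 1] + [234.0000 -78.0000; -78.0000 26.0000] = [236.0000 -78.0000; -78.0000 27.0000]
BᵀPA = [-90.0000 -144.0000; 30.0000 48.0000]
K = S⁻¹·BᵀPA = [-0.3125 -0.5000; 0.2083 0.3333]
A−BK = [1.1458 -1.1667; -0.8542 0.8333]
AᵀP(A−BK) = [1.6250 -1.0000; -1.0000 2.0000]
P' = Q + AᵀP(A−BK) = [6.6250 -2.0000; -2.0000 2.2500]
tr(P') = 8.8750

-0.3125 -0.5000 0.2083 0.3333


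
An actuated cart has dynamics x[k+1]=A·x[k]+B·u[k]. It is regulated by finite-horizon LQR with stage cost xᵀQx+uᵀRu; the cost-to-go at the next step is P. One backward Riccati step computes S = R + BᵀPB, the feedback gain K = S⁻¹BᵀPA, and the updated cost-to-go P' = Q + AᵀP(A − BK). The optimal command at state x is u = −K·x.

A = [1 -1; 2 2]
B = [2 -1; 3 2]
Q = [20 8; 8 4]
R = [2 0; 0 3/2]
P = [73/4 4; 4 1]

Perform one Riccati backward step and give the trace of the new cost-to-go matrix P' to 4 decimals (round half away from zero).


25.1668

BᵀP = [48.5000 11.0000; -10.2500 -2.0000]
S = R + BᵀPB = [2 0; 0 3/2] + [130.0000 -26.5000; -26.5000 6.2500] = [132.0000 -26.5000; -26.5000 7.7500]
BᵀPA = [70.5000 -26.5000; -14.2500 6.2500]
K = S⁻¹·BᵀPA = [0.5261 -0.1239; -0.0398 0.3827]
A−BK = [-0.0920 -0.3694; 0.5012 1.6064]
AᵀP(A−BK) = [0.5928 -0.0596; -0.0596 0.5740]
P' = Q + AᵀP(A−BK) = [20.5928 7.9404; 7.9404 4.5740]
tr(P') = 25.1668


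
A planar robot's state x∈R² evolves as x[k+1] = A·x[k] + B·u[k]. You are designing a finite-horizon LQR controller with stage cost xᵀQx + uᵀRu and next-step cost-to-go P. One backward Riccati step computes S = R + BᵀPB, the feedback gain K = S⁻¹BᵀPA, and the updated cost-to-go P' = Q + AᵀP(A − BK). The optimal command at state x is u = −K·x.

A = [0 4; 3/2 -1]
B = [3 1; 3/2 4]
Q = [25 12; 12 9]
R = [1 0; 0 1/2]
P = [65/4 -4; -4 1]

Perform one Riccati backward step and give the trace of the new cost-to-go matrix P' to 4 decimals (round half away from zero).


BᵀP = [42.7500 -10.5000; 0.2500 0.0000]
S = R + BᵀPB = [1 0; 0 1/2] + [112.5000 0.7500; 0.7500 0.2500] = [113.5000 0.7500; 0.7500 0.7500]
BᵀPA = [-15.7500 181.5000; 0.0000 1.0000]
K = S⁻¹·BᵀPA = [-0.1397 1.6009; 0.1397 -0.2676]
A−BK = [0.2794 -0.5351; 1.1508 -2.3311]
AᵀP(A−BK) = [0.0499 -0.2860; -0.2860 2.7066]
P' = Q + AᵀP(A−BK) = [25.0499 11.7140; 11.7140 11.7066]
tr(P') = 36.7565

36.7565


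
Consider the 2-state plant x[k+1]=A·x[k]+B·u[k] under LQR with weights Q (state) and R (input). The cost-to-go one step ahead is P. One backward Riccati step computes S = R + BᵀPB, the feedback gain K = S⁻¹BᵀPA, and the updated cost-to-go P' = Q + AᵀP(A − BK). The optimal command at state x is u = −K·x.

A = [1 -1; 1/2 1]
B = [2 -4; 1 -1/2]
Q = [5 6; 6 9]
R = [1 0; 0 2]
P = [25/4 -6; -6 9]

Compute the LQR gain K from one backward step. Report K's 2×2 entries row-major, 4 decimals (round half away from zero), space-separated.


0.3580 0.9004 -0.0434 0.7920

BᵀP = [6.5000 -3.0000; -22.0000 19.5000]
S = R + BᵀPB = [1 0; 0 2] + [10.0000 -24.5000; -24.5000 78.2500] = [11.0000 -24.5000; -24.5000 80.2500]
BᵀPA = [5.0000 -9.5000; -12.2500 41.5000]
K = S⁻¹·BᵀPA = [0.3580 0.9004; -0.0434 0.7920]
A−BK = [0.1106 0.3673; 0.1204 0.4956]
AᵀP(A−BK) = [0.1790 0.4502; 0.4502 2.9347]
P' = Q + AᵀP(A−BK) = [5.1790 6.4502; 6.4502 11.9347]
tr(P') = 17.1137


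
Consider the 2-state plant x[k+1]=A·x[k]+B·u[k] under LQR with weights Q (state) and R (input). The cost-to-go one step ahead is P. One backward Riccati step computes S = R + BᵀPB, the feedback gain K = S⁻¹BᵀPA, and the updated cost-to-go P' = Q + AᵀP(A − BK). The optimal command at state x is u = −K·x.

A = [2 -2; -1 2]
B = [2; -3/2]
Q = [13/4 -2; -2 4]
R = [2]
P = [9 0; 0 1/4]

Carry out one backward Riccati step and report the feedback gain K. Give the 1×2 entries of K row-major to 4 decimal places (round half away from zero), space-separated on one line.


BᵀP = [18.0000 -0.3750]
S = R + BᵀPB = [2] + [36.5625] = [38.5625]
BᵀPA = [36.3750 -36.7500]
K = S⁻¹·BᵀPA = [0.9433 -0.9530]
A−BK = [0.1135 -0.0940; 0.4149 0.5705]
AᵀP(A−BK) = [1.9384 -1.8347; -1.8347 1.9773]
P' = Q + AᵀP(A−BK) = [5.1884 -3.8347; -3.8347 5.9773]
tr(P') = 11.1657

0.9433 -0.9530


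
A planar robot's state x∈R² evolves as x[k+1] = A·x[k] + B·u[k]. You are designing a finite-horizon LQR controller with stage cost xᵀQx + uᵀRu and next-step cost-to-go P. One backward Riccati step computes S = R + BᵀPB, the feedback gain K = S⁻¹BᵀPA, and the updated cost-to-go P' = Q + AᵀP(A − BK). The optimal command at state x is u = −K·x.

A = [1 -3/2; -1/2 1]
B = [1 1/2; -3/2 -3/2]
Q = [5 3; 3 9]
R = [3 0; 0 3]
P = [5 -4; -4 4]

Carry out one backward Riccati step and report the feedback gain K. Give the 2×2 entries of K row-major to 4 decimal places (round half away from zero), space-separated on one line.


0.3750 -0.6141 0.2500 -0.4239

BᵀP = [11.0000 -10.0000; 8.5000 -8.0000]
S = R + BᵀPB = [3 0; 0 3] + [26.0000 20.5000; 20.5000 16.2500] = [29.0000 20.5000; 20.5000 19.2500]
BᵀPA = [16.0000 -26.5000; 12.5000 -20.7500]
K = S⁻¹·BᵀPA = [0.3750 -0.6141; 0.2500 -0.4239]
A−BK = [0.5000 -0.6739; 0.4375 -0.5571]
AᵀP(A−BK) = [0.8750 -1.3750; -1.3750 2.1793]
P' = Q + AᵀP(A−BK) = [5.8750 1.6250; 1.6250 11.1793]
tr(P') = 17.0543


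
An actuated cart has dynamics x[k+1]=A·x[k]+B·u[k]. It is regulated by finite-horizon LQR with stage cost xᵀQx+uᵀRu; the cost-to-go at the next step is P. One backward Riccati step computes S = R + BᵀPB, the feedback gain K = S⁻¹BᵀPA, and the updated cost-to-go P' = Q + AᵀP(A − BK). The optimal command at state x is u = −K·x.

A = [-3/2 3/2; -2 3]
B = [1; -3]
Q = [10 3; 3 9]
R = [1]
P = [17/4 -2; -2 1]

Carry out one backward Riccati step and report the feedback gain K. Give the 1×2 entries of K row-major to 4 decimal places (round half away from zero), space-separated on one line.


BᵀP = [10.2500 -5.0000]
S = R + BᵀPB = [1] + [25.2500] = [26.2500]
BᵀPA = [-5.3750 0.3750]
K = S⁻¹·BᵀPA = [-0.2048 0.0143]
A−BK = [-1.2952 1.4857; -2.6143 3.0429]
AᵀP(A−BK) = [0.4619 -0.4857; -0.4857 0.5571]
P' = Q + AᵀP(A−BK) = [10.4619 2.5143; 2.5143 9.5571]
tr(P') = 20.0190

-0.2048 0.0143


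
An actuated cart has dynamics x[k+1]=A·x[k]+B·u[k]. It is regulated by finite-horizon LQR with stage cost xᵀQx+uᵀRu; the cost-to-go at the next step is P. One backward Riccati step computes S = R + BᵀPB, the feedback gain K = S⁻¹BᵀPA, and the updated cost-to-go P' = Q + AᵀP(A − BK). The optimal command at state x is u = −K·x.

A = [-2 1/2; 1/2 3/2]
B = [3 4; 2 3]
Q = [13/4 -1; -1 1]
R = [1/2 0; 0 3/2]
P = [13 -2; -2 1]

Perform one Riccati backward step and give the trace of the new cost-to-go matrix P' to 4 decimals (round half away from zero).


8.4082

BᵀP = [35.0000 -4.0000; 46.0000 -5.0000]
S = R + BᵀPB = [1/2 0; 0 3/2] + [97.0000 128.0000; 128.0000 169.0000] = [97.5000 128.0000; 128.0000 170.5000]
BᵀPA = [-72.0000 11.5000; -94.5000 15.5000]
K = S⁻¹·BᵀPA = [-0.7508 -0.0970; 0.0094 0.1637]
A−BK = [0.2148 0.1361; 1.9734 1.2028]
AᵀP(A−BK) = [3.0806 1.7385; 1.7385 1.0777]
P' = Q + AᵀP(A−BK) = [6.3306 0.7385; 0.7385 2.0777]
tr(P') = 8.4082


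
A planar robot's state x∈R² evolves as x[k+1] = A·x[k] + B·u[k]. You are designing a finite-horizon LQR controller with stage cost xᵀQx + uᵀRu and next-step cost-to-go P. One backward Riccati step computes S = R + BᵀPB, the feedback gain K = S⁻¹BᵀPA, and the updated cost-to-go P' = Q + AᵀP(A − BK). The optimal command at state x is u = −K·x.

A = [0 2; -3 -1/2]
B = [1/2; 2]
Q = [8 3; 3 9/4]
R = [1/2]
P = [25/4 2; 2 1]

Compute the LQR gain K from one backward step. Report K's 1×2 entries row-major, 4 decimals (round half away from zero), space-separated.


BᵀP = [7.1250 3.0000]
S = R + BᵀPB = [1/2] + [9.5625] = [10.0625]
BᵀPA = [-9.0000 12.7500]
K = S⁻¹·BᵀPA = [-0.8944 1.2671]
A−BK = [0.4472 1.3665; -1.2112 -3.0342]
AᵀP(A−BK) = [0.9503 0.9037; 0.9037 5.0947]
P' = Q + AᵀP(A−BK) = [8.9503 3.9037; 3.9037 7.3447]
tr(P') = 16.2950

-0.8944 1.2671


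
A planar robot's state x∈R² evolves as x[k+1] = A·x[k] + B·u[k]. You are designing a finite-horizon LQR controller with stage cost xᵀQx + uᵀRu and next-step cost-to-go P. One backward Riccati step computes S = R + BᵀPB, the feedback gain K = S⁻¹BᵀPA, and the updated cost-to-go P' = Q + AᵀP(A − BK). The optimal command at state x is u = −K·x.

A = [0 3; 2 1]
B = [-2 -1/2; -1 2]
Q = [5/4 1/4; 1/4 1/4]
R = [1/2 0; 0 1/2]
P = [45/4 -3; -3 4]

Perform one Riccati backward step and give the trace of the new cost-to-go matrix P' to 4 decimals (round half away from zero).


2.9606

BᵀP = [-19.5000 2.0000; -11.6250 9.5000]
S = R + BᵀPB = [1/2 0; 0 1/2] + [37.0000 13.7500; 13.7500 24.8125] = [37.5000 13.7500; 13.7500 25.3125]
BᵀPA = [4.0000 -56.5000; 19.0000 -25.3750]
K = S⁻¹·BᵀPA = [-0.2105 -1.4224; 0.8650 -0.2298]
A−BK = [0.0115 0.0403; 0.0596 0.0372]
AᵀP(A−BK) = [0.4078 0.0559; 0.0559 1.0528]
P' = Q + AᵀP(A−BK) = [1.6578 0.3059; 0.3059 1.3028]
tr(P') = 2.9606


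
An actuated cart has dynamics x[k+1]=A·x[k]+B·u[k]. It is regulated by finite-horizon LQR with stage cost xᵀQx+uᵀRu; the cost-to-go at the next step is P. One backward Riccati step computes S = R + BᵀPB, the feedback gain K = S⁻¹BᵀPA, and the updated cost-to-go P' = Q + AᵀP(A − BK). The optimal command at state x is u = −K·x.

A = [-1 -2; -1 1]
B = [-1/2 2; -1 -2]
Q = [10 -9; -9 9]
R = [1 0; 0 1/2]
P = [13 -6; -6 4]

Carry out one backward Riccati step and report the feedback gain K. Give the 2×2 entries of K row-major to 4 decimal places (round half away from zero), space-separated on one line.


BᵀP = [-0.5000 -1.0000; 38.0000 -20.0000]
S = R + BᵀPB = [1 0; 0 1/2] + [1.2500 1.0000; 1.0000 116.0000] = [2.2500 1.0000; 1.0000 116.5000]
BᵀPA = [1.5000 0.0000; -18.0000 -96.0000]
K = S⁻¹·BᵀPA = [0.7382 0.3676; -0.1608 -0.8272]
A−BK = [-0.3092 -0.1618; -0.5835 -0.2867]
AᵀP(A−BK) = [0.9976 0.5591; 0.5591 0.5898]
P' = Q + AᵀP(A−BK) = [10.9976 -8.4409; -8.4409 9.5898]
tr(P') = 20.5874

0.7382 0.3676 -0.1608 -0.8272


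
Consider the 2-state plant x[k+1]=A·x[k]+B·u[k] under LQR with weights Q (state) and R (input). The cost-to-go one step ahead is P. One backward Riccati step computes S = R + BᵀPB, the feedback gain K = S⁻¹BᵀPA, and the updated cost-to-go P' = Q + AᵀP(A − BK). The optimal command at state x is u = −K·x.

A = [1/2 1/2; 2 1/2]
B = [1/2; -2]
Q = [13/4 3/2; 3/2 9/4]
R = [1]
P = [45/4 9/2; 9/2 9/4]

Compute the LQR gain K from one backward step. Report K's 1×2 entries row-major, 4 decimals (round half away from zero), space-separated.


-1.6230 -0.7377

BᵀP = [-3.3750 -2.2500]
S = R + BᵀPB = [1] + [2.8125] = [3.8125]
BᵀPA = [-6.1875 -2.8125]
K = S⁻¹·BᵀPA = [-1.6230 -0.7377]
A−BK = [1.3115 0.8689; -1.2459 -0.9754]
AᵀP(A−BK) = [10.7705 6.1230; 6.1230 3.5502]
P' = Q + AᵀP(A−BK) = [14.0205 7.6230; 7.6230 5.8002]
tr(P') = 19.8207


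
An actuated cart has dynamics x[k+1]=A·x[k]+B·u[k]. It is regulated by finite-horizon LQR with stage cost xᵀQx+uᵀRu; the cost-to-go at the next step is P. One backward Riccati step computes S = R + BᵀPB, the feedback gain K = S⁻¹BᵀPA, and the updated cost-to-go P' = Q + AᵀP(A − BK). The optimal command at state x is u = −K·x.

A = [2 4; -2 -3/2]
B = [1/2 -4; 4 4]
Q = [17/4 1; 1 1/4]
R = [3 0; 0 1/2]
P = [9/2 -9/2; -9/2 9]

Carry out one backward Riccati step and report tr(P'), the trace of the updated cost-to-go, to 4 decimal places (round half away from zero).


5.8094

BᵀP = [-15.7500 33.7500; -36.0000 54.0000]
S = R + BᵀPB = [3 0; 0 1/2] + [127.1250 198.0000; 198.0000 360.0000] = [130.1250 198.0000; 198.0000 360.5000]
BᵀPA = [-99.0000 -113.6250; -180.0000 -225.0000]
K = S⁻¹·BᵀPA = [-0.0064 0.4656; -0.4958 -0.8799]
A−BK = [0.0201 0.2477; 0.0088 0.1570]
AᵀP(A−BK) = [0.1239 0.2200; 0.2200 1.1854]
P' = Q + AᵀP(A−BK) = [4.3739 1.2200; 1.2200 1.4354]
tr(P') = 5.8094


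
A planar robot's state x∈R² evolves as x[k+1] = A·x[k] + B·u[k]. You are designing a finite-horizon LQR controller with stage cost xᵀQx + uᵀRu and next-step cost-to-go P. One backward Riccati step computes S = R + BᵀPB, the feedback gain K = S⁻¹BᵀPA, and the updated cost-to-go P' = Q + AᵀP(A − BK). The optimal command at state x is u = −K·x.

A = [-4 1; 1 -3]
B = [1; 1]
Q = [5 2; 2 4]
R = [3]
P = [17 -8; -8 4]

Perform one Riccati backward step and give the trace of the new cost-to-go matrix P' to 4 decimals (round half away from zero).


194.8750

BᵀP = [9.0000 -4.0000]
S = R + BᵀPB = [3] + [5.0000] = [8.0000]
BᵀPA = [-40.0000 21.0000]
K = S⁻¹·BᵀPA = [-5.0000 2.6250]
A−BK = [1.0000 -1.6250; 6.0000 -5.6250]
AᵀP(A−BK) = [140.0000 -79.0000; -79.0000 45.8750]
P' = Q + AᵀP(A−BK) = [145.0000 -77.0000; -77.0000 49.8750]
tr(P') = 194.8750


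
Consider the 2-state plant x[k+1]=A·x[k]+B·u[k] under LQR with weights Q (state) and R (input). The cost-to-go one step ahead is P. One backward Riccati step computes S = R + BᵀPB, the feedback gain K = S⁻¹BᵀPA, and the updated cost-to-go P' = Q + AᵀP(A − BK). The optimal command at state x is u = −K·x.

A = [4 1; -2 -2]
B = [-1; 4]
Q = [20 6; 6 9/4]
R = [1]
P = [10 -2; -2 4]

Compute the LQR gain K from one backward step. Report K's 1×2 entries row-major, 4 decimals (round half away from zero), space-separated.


BᵀP = [-18.0000 18.0000]
S = R + BᵀPB = [1] + [90.0000] = [91.0000]
BᵀPA = [-108.0000 -54.0000]
K = S⁻¹·BᵀPA = [-1.1868 -0.5934]
A−BK = [2.8132 0.4066; 2.7473 0.3736]
AᵀP(A−BK) = [79.8242 11.9121; 11.9121 1.9560]
P' = Q + AᵀP(A−BK) = [99.8242 17.9121; 17.9121 4.2060]
tr(P') = 104.0302

-1.1868 -0.5934
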